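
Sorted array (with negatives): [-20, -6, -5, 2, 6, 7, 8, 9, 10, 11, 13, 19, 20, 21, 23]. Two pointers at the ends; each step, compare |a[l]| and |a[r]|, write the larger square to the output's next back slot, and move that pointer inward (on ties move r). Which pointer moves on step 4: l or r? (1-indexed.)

l

[1,15] |-20|<=|23| out[15]=529 → r--
[1,14] |-20|<=|21| out[14]=441 → r--
[1,13] |-20|<=|20| out[13]=400 → r--
[1,12] |-20|>|19| out[12]=400 → l++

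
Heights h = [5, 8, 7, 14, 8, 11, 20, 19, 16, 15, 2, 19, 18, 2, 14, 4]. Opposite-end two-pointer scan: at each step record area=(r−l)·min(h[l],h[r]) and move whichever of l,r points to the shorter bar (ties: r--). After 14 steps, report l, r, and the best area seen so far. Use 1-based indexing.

l=1 r=16: min(5,4)*15=60 best=60 *, r--
l=1 r=15: min(5,14)*14=70 best=70 *, l++
l=2 r=15: min(8,14)*13=104 best=104 *, l++
l=3 r=15: min(7,14)*12=84 best=104, l++
l=4 r=15: min(14,14)*11=154 best=154 *, r--
l=4 r=14: min(14,2)*10=20 best=154, r--
l=4 r=13: min(14,18)*9=126 best=154, l++
l=5 r=13: min(8,18)*8=64 best=154, l++
l=6 r=13: min(11,18)*7=77 best=154, l++
l=7 r=13: min(20,18)*6=108 best=154, r--
l=7 r=12: min(20,19)*5=95 best=154, r--
l=7 r=11: min(20,2)*4=8 best=154, r--
l=7 r=10: min(20,15)*3=45 best=154, r--
l=7 r=9: min(20,16)*2=32 best=154, r--

l=7, r=8, best area=154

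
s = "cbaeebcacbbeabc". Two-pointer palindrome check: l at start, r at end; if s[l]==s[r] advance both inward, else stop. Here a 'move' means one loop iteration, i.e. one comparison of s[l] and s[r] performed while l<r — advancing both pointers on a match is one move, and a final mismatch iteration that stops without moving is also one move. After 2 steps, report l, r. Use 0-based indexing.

l=2, r=12

l=0 r=14: 'c'=='c', l++,r--
l=1 r=13: 'b'=='b', l++,r--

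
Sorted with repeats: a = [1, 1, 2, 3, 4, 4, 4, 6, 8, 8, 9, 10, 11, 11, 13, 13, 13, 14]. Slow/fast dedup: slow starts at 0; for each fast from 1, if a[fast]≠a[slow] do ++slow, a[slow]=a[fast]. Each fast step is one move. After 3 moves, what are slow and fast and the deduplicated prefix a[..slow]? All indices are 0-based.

slow=0 fast=1: a[fast]=1=a[slow] dup, fast++
slow=0 fast=2: a[fast]=2≠a[slow]=1 write a[1]=2, slow++,fast++
slow=1 fast=3: a[fast]=3≠a[slow]=2 write a[2]=3, slow++,fast++

slow=2, fast=4, prefix=[1, 2, 3]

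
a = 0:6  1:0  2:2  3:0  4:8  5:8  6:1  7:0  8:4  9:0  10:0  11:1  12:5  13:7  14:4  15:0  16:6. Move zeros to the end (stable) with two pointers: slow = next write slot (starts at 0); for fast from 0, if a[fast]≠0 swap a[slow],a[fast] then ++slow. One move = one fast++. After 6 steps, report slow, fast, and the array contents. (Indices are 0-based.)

slow=4, fast=6, a=[6, 2, 8, 8, 0, 0, 1, 0, 4, 0, 0, 1, 5, 7, 4, 0, 6]

(s=0,f=0) a[fast]=6≠0 swap→a[0]=6 → slow++,fast++
(s=1,f=1) a[fast]=0 → fast++
(s=1,f=2) a[fast]=2≠0 swap→a[1]=2 → slow++,fast++
(s=2,f=3) a[fast]=0 → fast++
(s=2,f=4) a[fast]=8≠0 swap→a[2]=8 → slow++,fast++
(s=3,f=5) a[fast]=8≠0 swap→a[3]=8 → slow++,fast++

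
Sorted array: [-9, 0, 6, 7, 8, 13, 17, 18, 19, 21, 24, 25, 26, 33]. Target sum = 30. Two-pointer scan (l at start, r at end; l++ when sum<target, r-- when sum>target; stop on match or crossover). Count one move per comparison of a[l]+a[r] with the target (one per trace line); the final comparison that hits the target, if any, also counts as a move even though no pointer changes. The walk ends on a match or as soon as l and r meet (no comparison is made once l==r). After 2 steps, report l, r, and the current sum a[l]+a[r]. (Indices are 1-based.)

l=2, r=13, sum=26

[1,14] -9+33=24 <30 → l++
[2,14] 0+33=33 >30 → r--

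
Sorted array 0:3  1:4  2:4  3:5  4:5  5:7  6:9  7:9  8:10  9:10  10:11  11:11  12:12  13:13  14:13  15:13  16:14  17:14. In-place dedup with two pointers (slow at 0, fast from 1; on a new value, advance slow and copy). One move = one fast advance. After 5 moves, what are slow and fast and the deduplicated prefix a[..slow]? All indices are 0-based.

slow=0 fast=1: a[fast]=4≠a[slow]=3 write a[1]=4, slow++,fast++
slow=1 fast=2: a[fast]=4=a[slow] dup, fast++
slow=1 fast=3: a[fast]=5≠a[slow]=4 write a[2]=5, slow++,fast++
slow=2 fast=4: a[fast]=5=a[slow] dup, fast++
slow=2 fast=5: a[fast]=7≠a[slow]=5 write a[3]=7, slow++,fast++

slow=3, fast=6, prefix=[3, 4, 5, 7]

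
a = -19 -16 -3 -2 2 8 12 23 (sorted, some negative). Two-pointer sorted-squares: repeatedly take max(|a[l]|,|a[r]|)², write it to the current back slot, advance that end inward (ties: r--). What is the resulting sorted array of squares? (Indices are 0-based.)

[4, 4, 9, 64, 144, 256, 361, 529]

[0,7] |-19|<=|23| out[7]=529 → r--
[0,6] |-19|>|12| out[6]=361 → l++
[1,6] |-16|>|12| out[5]=256 → l++
[2,6] |-3|<=|12| out[4]=144 → r--
[2,5] |-3|<=|8| out[3]=64 → r--
[2,4] |-3|>|2| out[2]=9 → l++
[3,4] |-2|<=|2| out[1]=4 → r--
[3,3] |-2|<=|-2| out[0]=4 → r--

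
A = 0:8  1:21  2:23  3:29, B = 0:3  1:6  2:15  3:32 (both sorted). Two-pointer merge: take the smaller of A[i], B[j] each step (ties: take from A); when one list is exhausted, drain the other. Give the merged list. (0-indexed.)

i=0 j=0: A[i]=8>B[j]=3 take 3, j++
i=0 j=1: A[i]=8>B[j]=6 take 6, j++
i=0 j=2: A[i]=8<=B[j]=15 take 8, i++
i=1 j=2: A[i]=21>B[j]=15 take 15, j++
i=1 j=3: A[i]=21<=B[j]=32 take 21, i++
i=2 j=3: A[i]=23<=B[j]=32 take 23, i++
i=3 j=3: A[i]=29<=B[j]=32 take 29, i++
i=4 j=3: A done, take B[j]=32, j++

[3, 6, 8, 15, 21, 23, 29, 32]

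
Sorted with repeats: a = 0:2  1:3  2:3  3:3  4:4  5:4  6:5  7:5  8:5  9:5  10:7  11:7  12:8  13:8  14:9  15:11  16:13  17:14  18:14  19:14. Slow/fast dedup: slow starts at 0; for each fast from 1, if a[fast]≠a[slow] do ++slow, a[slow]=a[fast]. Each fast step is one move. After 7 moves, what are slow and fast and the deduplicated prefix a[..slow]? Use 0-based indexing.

(s=0,f=1) a[fast]=3≠a[slow]=2 write a[1]=3 → slow++,fast++
(s=1,f=2) a[fast]=3=a[slow] dup → fast++
(s=1,f=3) a[fast]=3=a[slow] dup → fast++
(s=1,f=4) a[fast]=4≠a[slow]=3 write a[2]=4 → slow++,fast++
(s=2,f=5) a[fast]=4=a[slow] dup → fast++
(s=2,f=6) a[fast]=5≠a[slow]=4 write a[3]=5 → slow++,fast++
(s=3,f=7) a[fast]=5=a[slow] dup → fast++

slow=3, fast=8, prefix=[2, 3, 4, 5]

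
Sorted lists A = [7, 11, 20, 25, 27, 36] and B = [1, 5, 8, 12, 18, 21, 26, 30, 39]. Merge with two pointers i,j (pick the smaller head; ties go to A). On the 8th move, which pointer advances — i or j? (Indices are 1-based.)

i

[i=1,j=1] A[i]=7>B[j]=1 take 1 → j++
[i=1,j=2] A[i]=7>B[j]=5 take 5 → j++
[i=1,j=3] A[i]=7<=B[j]=8 take 7 → i++
[i=2,j=3] A[i]=11>B[j]=8 take 8 → j++
[i=2,j=4] A[i]=11<=B[j]=12 take 11 → i++
[i=3,j=4] A[i]=20>B[j]=12 take 12 → j++
[i=3,j=5] A[i]=20>B[j]=18 take 18 → j++
[i=3,j=6] A[i]=20<=B[j]=21 take 20 → i++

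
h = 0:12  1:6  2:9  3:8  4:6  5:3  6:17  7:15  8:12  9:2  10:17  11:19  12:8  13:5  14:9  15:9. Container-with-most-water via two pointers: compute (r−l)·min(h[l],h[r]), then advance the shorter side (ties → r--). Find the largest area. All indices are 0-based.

l=0 r=15: min(12,9)*15=135 best=135 *, r--
l=0 r=14: min(12,9)*14=126 best=135, r--
l=0 r=13: min(12,5)*13=65 best=135, r--
l=0 r=12: min(12,8)*12=96 best=135, r--
l=0 r=11: min(12,19)*11=132 best=135, l++
l=1 r=11: min(6,19)*10=60 best=135, l++
l=2 r=11: min(9,19)*9=81 best=135, l++
l=3 r=11: min(8,19)*8=64 best=135, l++
l=4 r=11: min(6,19)*7=42 best=135, l++
l=5 r=11: min(3,19)*6=18 best=135, l++
l=6 r=11: min(17,19)*5=85 best=135, l++
l=7 r=11: min(15,19)*4=60 best=135, l++
l=8 r=11: min(12,19)*3=36 best=135, l++
l=9 r=11: min(2,19)*2=4 best=135, l++
l=10 r=11: min(17,19)*1=17 best=135, l++

max area = 135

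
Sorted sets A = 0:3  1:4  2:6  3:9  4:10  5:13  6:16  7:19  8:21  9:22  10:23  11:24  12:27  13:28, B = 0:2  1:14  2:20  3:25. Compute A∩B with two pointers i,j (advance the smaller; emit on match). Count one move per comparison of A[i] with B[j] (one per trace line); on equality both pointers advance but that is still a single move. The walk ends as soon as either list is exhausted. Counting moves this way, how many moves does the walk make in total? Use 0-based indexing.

16 moves

i=0 j=0: 3>2, j++
i=0 j=1: 3<14, i++
i=1 j=1: 4<14, i++
i=2 j=1: 6<14, i++
i=3 j=1: 9<14, i++
i=4 j=1: 10<14, i++
i=5 j=1: 13<14, i++
i=6 j=1: 16>14, j++
i=6 j=2: 16<20, i++
i=7 j=2: 19<20, i++
i=8 j=2: 21>20, j++
i=8 j=3: 21<25, i++
i=9 j=3: 22<25, i++
i=10 j=3: 23<25, i++
i=11 j=3: 24<25, i++
i=12 j=3: 27>25, j++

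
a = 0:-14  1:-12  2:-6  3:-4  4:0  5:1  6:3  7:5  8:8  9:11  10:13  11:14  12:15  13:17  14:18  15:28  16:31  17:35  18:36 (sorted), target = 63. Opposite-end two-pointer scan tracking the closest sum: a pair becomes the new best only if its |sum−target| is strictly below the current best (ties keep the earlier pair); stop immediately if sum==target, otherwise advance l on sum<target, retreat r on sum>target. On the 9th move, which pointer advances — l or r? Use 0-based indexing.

l=0 r=18: -14+36=22 d=41 *, l++
l=1 r=18: -12+36=24 d=39 *, l++
l=2 r=18: -6+36=30 d=33 *, l++
l=3 r=18: -4+36=32 d=31 *, l++
l=4 r=18: 0+36=36 d=27 *, l++
l=5 r=18: 1+36=37 d=26 *, l++
l=6 r=18: 3+36=39 d=24 *, l++
l=7 r=18: 5+36=41 d=22 *, l++
l=8 r=18: 8+36=44 d=19 *, l++

l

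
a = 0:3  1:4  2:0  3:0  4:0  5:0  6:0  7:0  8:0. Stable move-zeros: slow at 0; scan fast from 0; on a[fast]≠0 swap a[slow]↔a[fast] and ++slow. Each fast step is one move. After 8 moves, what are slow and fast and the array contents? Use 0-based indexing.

slow=2, fast=8, a=[3, 4, 0, 0, 0, 0, 0, 0, 0]

slow=0 fast=0: a[fast]=3≠0 swap→a[0]=3, slow++,fast++
slow=1 fast=1: a[fast]=4≠0 swap→a[1]=4, slow++,fast++
slow=2 fast=2: a[fast]=0, fast++
slow=2 fast=3: a[fast]=0, fast++
slow=2 fast=4: a[fast]=0, fast++
slow=2 fast=5: a[fast]=0, fast++
slow=2 fast=6: a[fast]=0, fast++
slow=2 fast=7: a[fast]=0, fast++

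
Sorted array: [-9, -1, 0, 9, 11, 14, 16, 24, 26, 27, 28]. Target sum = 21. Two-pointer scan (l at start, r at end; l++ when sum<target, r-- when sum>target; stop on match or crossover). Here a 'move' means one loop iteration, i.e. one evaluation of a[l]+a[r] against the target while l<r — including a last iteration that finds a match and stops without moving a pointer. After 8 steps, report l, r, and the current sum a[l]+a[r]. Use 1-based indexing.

l=1 r=11: -9+28=19 <21, l++
l=2 r=11: -1+28=27 >21, r--
l=2 r=10: -1+27=26 >21, r--
l=2 r=9: -1+26=25 >21, r--
l=2 r=8: -1+24=23 >21, r--
l=2 r=7: -1+16=15 <21, l++
l=3 r=7: 0+16=16 <21, l++
l=4 r=7: 9+16=25 >21, r--

l=4, r=6, sum=23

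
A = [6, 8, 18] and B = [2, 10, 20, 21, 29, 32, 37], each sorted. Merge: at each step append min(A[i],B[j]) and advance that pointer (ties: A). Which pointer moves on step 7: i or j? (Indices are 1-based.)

i=1 j=1: A[i]=6>B[j]=2 take 2, j++
i=1 j=2: A[i]=6<=B[j]=10 take 6, i++
i=2 j=2: A[i]=8<=B[j]=10 take 8, i++
i=3 j=2: A[i]=18>B[j]=10 take 10, j++
i=3 j=3: A[i]=18<=B[j]=20 take 18, i++
i=4 j=3: A done, take B[j]=20, j++
i=4 j=4: A done, take B[j]=21, j++

j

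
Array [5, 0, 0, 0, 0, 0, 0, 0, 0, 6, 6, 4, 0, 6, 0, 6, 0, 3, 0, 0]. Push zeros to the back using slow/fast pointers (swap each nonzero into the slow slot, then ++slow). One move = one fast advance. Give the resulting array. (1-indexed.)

(s=1,f=1) a[fast]=5≠0 swap→a[1]=5 → slow++,fast++
(s=2,f=2) a[fast]=0 → fast++
(s=2,f=3) a[fast]=0 → fast++
(s=2,f=4) a[fast]=0 → fast++
(s=2,f=5) a[fast]=0 → fast++
(s=2,f=6) a[fast]=0 → fast++
(s=2,f=7) a[fast]=0 → fast++
(s=2,f=8) a[fast]=0 → fast++
(s=2,f=9) a[fast]=0 → fast++
(s=2,f=10) a[fast]=6≠0 swap→a[2]=6 → slow++,fast++
(s=3,f=11) a[fast]=6≠0 swap→a[3]=6 → slow++,fast++
(s=4,f=12) a[fast]=4≠0 swap→a[4]=4 → slow++,fast++
(s=5,f=13) a[fast]=0 → fast++
(s=5,f=14) a[fast]=6≠0 swap→a[5]=6 → slow++,fast++
(s=6,f=15) a[fast]=0 → fast++
(s=6,f=16) a[fast]=6≠0 swap→a[6]=6 → slow++,fast++
(s=7,f=17) a[fast]=0 → fast++
(s=7,f=18) a[fast]=3≠0 swap→a[7]=3 → slow++,fast++
(s=8,f=19) a[fast]=0 → fast++
(s=8,f=20) a[fast]=0 → fast++

[5, 6, 6, 4, 6, 6, 3, 0, 0, 0, 0, 0, 0, 0, 0, 0, 0, 0, 0, 0]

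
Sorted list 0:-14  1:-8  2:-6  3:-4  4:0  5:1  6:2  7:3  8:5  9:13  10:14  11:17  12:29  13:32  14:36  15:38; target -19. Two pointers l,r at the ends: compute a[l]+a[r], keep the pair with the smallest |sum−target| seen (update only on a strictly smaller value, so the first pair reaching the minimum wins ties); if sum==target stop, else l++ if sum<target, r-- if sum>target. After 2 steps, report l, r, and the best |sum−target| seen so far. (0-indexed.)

l=0, r=13, best |Δ|=41

[0,15] -14+38=24 d=43 * → r--
[0,14] -14+36=22 d=41 * → r--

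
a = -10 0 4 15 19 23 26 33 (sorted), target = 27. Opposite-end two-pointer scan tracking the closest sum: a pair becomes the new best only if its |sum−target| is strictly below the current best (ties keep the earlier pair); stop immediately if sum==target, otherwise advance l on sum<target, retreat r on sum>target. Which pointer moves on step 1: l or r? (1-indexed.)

l

l=1 r=8: -10+33=23 d=4 *, l++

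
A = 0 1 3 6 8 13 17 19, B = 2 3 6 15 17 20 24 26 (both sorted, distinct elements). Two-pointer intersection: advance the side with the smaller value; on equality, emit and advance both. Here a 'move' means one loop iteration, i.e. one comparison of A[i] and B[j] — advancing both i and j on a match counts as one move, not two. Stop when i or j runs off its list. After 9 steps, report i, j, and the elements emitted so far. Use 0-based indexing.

i=7, j=5, emitted=[3, 6, 17]

[i=0,j=0] 0<2 → i++
[i=1,j=0] 1<2 → i++
[i=2,j=0] 3>2 → j++
[i=2,j=1] 3==3 emit → i++,j++
[i=3,j=2] 6==6 emit → i++,j++
[i=4,j=3] 8<15 → i++
[i=5,j=3] 13<15 → i++
[i=6,j=3] 17>15 → j++
[i=6,j=4] 17==17 emit → i++,j++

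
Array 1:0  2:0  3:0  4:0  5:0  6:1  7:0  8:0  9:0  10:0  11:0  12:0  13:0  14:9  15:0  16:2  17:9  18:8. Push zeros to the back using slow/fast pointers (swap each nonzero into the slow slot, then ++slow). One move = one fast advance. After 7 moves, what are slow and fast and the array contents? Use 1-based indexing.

(s=1,f=1) a[fast]=0 → fast++
(s=1,f=2) a[fast]=0 → fast++
(s=1,f=3) a[fast]=0 → fast++
(s=1,f=4) a[fast]=0 → fast++
(s=1,f=5) a[fast]=0 → fast++
(s=1,f=6) a[fast]=1≠0 swap→a[1]=1 → slow++,fast++
(s=2,f=7) a[fast]=0 → fast++

slow=2, fast=8, a=[1, 0, 0, 0, 0, 0, 0, 0, 0, 0, 0, 0, 0, 9, 0, 2, 9, 8]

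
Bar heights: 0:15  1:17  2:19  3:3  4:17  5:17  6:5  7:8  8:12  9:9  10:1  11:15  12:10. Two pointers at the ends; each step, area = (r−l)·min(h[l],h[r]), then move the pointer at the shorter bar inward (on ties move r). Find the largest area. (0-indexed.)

l=0 r=12: min(15,10)*12=120 best=120 *, r--
l=0 r=11: min(15,15)*11=165 best=165 *, r--
l=0 r=10: min(15,1)*10=10 best=165, r--
l=0 r=9: min(15,9)*9=81 best=165, r--
l=0 r=8: min(15,12)*8=96 best=165, r--
l=0 r=7: min(15,8)*7=56 best=165, r--
l=0 r=6: min(15,5)*6=30 best=165, r--
l=0 r=5: min(15,17)*5=75 best=165, l++
l=1 r=5: min(17,17)*4=68 best=165, r--
l=1 r=4: min(17,17)*3=51 best=165, r--
l=1 r=3: min(17,3)*2=6 best=165, r--
l=1 r=2: min(17,19)*1=17 best=165, l++

max area = 165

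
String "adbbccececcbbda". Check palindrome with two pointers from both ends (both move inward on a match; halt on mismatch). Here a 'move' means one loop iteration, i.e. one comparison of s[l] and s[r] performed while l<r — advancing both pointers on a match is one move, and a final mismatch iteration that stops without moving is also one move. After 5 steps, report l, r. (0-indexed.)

l=5, r=9

[0,14] 'a'=='a' → l++,r--
[1,13] 'd'=='d' → l++,r--
[2,12] 'b'=='b' → l++,r--
[3,11] 'b'=='b' → l++,r--
[4,10] 'c'=='c' → l++,r--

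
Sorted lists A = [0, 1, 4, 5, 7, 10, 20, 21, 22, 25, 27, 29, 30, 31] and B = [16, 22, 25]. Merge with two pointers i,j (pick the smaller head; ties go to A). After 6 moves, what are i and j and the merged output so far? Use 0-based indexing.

i=6, j=0, merged so far=[0, 1, 4, 5, 7, 10]

[i=0,j=0] A[i]=0<=B[j]=16 take 0 → i++
[i=1,j=0] A[i]=1<=B[j]=16 take 1 → i++
[i=2,j=0] A[i]=4<=B[j]=16 take 4 → i++
[i=3,j=0] A[i]=5<=B[j]=16 take 5 → i++
[i=4,j=0] A[i]=7<=B[j]=16 take 7 → i++
[i=5,j=0] A[i]=10<=B[j]=16 take 10 → i++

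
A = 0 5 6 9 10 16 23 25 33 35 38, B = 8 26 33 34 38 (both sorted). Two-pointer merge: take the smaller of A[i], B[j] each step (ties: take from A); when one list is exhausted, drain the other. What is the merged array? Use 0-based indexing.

[0, 5, 6, 8, 9, 10, 16, 23, 25, 26, 33, 33, 34, 35, 38, 38]

i=0 j=0: A[i]=0<=B[j]=8 take 0, i++
i=1 j=0: A[i]=5<=B[j]=8 take 5, i++
i=2 j=0: A[i]=6<=B[j]=8 take 6, i++
i=3 j=0: A[i]=9>B[j]=8 take 8, j++
i=3 j=1: A[i]=9<=B[j]=26 take 9, i++
i=4 j=1: A[i]=10<=B[j]=26 take 10, i++
i=5 j=1: A[i]=16<=B[j]=26 take 16, i++
i=6 j=1: A[i]=23<=B[j]=26 take 23, i++
i=7 j=1: A[i]=25<=B[j]=26 take 25, i++
i=8 j=1: A[i]=33>B[j]=26 take 26, j++
i=8 j=2: A[i]=33<=B[j]=33 take 33, i++
i=9 j=2: A[i]=35>B[j]=33 take 33, j++
i=9 j=3: A[i]=35>B[j]=34 take 34, j++
i=9 j=4: A[i]=35<=B[j]=38 take 35, i++
i=10 j=4: A[i]=38<=B[j]=38 take 38, i++
i=11 j=4: A done, take B[j]=38, j++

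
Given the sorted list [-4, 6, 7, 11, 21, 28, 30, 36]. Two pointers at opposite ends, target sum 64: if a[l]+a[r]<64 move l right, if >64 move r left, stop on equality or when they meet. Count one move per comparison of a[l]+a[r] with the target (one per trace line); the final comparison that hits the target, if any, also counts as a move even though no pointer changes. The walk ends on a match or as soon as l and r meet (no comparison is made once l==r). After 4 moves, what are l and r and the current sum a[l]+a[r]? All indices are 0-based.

l=4, r=7, sum=57

l=0 r=7: -4+36=32 <64, l++
l=1 r=7: 6+36=42 <64, l++
l=2 r=7: 7+36=43 <64, l++
l=3 r=7: 11+36=47 <64, l++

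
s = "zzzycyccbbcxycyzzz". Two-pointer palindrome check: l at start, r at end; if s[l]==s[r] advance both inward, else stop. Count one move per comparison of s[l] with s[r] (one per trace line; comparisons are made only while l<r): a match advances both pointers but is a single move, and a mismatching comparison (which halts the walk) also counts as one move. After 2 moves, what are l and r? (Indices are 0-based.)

[0,17] 'z'=='z' → l++,r--
[1,16] 'z'=='z' → l++,r--

l=2, r=15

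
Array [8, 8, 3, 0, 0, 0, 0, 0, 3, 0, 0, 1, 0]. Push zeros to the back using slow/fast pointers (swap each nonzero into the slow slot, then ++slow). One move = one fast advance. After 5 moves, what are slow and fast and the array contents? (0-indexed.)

(s=0,f=0) a[fast]=8≠0 swap→a[0]=8 → slow++,fast++
(s=1,f=1) a[fast]=8≠0 swap→a[1]=8 → slow++,fast++
(s=2,f=2) a[fast]=3≠0 swap→a[2]=3 → slow++,fast++
(s=3,f=3) a[fast]=0 → fast++
(s=3,f=4) a[fast]=0 → fast++

slow=3, fast=5, a=[8, 8, 3, 0, 0, 0, 0, 0, 3, 0, 0, 1, 0]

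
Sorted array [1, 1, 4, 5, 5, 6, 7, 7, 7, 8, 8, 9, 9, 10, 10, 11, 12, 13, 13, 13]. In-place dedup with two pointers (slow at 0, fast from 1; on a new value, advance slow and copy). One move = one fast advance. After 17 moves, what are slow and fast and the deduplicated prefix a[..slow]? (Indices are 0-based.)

slow=10, fast=18, prefix=[1, 4, 5, 6, 7, 8, 9, 10, 11, 12, 13]

(s=0,f=1) a[fast]=1=a[slow] dup → fast++
(s=0,f=2) a[fast]=4≠a[slow]=1 write a[1]=4 → slow++,fast++
(s=1,f=3) a[fast]=5≠a[slow]=4 write a[2]=5 → slow++,fast++
(s=2,f=4) a[fast]=5=a[slow] dup → fast++
(s=2,f=5) a[fast]=6≠a[slow]=5 write a[3]=6 → slow++,fast++
(s=3,f=6) a[fast]=7≠a[slow]=6 write a[4]=7 → slow++,fast++
(s=4,f=7) a[fast]=7=a[slow] dup → fast++
(s=4,f=8) a[fast]=7=a[slow] dup → fast++
(s=4,f=9) a[fast]=8≠a[slow]=7 write a[5]=8 → slow++,fast++
(s=5,f=10) a[fast]=8=a[slow] dup → fast++
(s=5,f=11) a[fast]=9≠a[slow]=8 write a[6]=9 → slow++,fast++
(s=6,f=12) a[fast]=9=a[slow] dup → fast++
(s=6,f=13) a[fast]=10≠a[slow]=9 write a[7]=10 → slow++,fast++
(s=7,f=14) a[fast]=10=a[slow] dup → fast++
(s=7,f=15) a[fast]=11≠a[slow]=10 write a[8]=11 → slow++,fast++
(s=8,f=16) a[fast]=12≠a[slow]=11 write a[9]=12 → slow++,fast++
(s=9,f=17) a[fast]=13≠a[slow]=12 write a[10]=13 → slow++,fast++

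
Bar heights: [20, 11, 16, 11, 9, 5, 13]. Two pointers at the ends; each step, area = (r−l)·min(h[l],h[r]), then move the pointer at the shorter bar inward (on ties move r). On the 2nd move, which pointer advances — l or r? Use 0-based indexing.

l=0 r=6: min(20,13)*6=78 best=78 *, r--
l=0 r=5: min(20,5)*5=25 best=78, r--

r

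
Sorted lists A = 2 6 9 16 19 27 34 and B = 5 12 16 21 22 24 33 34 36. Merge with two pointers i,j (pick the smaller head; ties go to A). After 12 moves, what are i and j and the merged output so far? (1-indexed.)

[i=1,j=1] A[i]=2<=B[j]=5 take 2 → i++
[i=2,j=1] A[i]=6>B[j]=5 take 5 → j++
[i=2,j=2] A[i]=6<=B[j]=12 take 6 → i++
[i=3,j=2] A[i]=9<=B[j]=12 take 9 → i++
[i=4,j=2] A[i]=16>B[j]=12 take 12 → j++
[i=4,j=3] A[i]=16<=B[j]=16 take 16 → i++
[i=5,j=3] A[i]=19>B[j]=16 take 16 → j++
[i=5,j=4] A[i]=19<=B[j]=21 take 19 → i++
[i=6,j=4] A[i]=27>B[j]=21 take 21 → j++
[i=6,j=5] A[i]=27>B[j]=22 take 22 → j++
[i=6,j=6] A[i]=27>B[j]=24 take 24 → j++
[i=6,j=7] A[i]=27<=B[j]=33 take 27 → i++

i=7, j=7, merged so far=[2, 5, 6, 9, 12, 16, 16, 19, 21, 22, 24, 27]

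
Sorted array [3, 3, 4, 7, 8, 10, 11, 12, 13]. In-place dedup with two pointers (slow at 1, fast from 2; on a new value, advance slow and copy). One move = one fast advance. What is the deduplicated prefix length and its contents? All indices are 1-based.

length 8; prefix = [3, 4, 7, 8, 10, 11, 12, 13]

(s=1,f=2) a[fast]=3=a[slow] dup → fast++
(s=1,f=3) a[fast]=4≠a[slow]=3 write a[2]=4 → slow++,fast++
(s=2,f=4) a[fast]=7≠a[slow]=4 write a[3]=7 → slow++,fast++
(s=3,f=5) a[fast]=8≠a[slow]=7 write a[4]=8 → slow++,fast++
(s=4,f=6) a[fast]=10≠a[slow]=8 write a[5]=10 → slow++,fast++
(s=5,f=7) a[fast]=11≠a[slow]=10 write a[6]=11 → slow++,fast++
(s=6,f=8) a[fast]=12≠a[slow]=11 write a[7]=12 → slow++,fast++
(s=7,f=9) a[fast]=13≠a[slow]=12 write a[8]=13 → slow++,fast++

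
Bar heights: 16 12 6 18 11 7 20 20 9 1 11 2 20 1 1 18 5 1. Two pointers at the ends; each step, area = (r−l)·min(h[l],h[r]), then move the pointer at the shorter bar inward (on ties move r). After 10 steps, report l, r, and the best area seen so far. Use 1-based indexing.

l=6, r=13, best area=240

l=1 r=18: min(16,1)*17=17 best=17 *, r--
l=1 r=17: min(16,5)*16=80 best=80 *, r--
l=1 r=16: min(16,18)*15=240 best=240 *, l++
l=2 r=16: min(12,18)*14=168 best=240, l++
l=3 r=16: min(6,18)*13=78 best=240, l++
l=4 r=16: min(18,18)*12=216 best=240, r--
l=4 r=15: min(18,1)*11=11 best=240, r--
l=4 r=14: min(18,1)*10=10 best=240, r--
l=4 r=13: min(18,20)*9=162 best=240, l++
l=5 r=13: min(11,20)*8=88 best=240, l++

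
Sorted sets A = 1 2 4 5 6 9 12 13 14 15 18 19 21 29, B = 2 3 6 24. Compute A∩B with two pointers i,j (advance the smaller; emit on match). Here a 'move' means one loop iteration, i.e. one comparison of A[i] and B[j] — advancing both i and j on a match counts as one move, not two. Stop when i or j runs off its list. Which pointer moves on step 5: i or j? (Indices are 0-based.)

i

i=0 j=0: 1<2, i++
i=1 j=0: 2==2 emit, i++,j++
i=2 j=1: 4>3, j++
i=2 j=2: 4<6, i++
i=3 j=2: 5<6, i++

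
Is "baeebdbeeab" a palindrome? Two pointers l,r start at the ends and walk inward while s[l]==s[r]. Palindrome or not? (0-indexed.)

palindrome

l=0 r=10: 'b'=='b', l++,r--
l=1 r=9: 'a'=='a', l++,r--
l=2 r=8: 'e'=='e', l++,r--
l=3 r=7: 'e'=='e', l++,r--
l=4 r=6: 'b'=='b', l++,r--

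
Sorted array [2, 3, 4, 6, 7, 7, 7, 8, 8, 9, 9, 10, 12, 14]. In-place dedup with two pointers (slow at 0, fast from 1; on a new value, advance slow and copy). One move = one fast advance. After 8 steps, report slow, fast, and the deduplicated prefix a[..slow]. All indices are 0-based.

slow=0 fast=1: a[fast]=3≠a[slow]=2 write a[1]=3, slow++,fast++
slow=1 fast=2: a[fast]=4≠a[slow]=3 write a[2]=4, slow++,fast++
slow=2 fast=3: a[fast]=6≠a[slow]=4 write a[3]=6, slow++,fast++
slow=3 fast=4: a[fast]=7≠a[slow]=6 write a[4]=7, slow++,fast++
slow=4 fast=5: a[fast]=7=a[slow] dup, fast++
slow=4 fast=6: a[fast]=7=a[slow] dup, fast++
slow=4 fast=7: a[fast]=8≠a[slow]=7 write a[5]=8, slow++,fast++
slow=5 fast=8: a[fast]=8=a[slow] dup, fast++

slow=5, fast=9, prefix=[2, 3, 4, 6, 7, 8]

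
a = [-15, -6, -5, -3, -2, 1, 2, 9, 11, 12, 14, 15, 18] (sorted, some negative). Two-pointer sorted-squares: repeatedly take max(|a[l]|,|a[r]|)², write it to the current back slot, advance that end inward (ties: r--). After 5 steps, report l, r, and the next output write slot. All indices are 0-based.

[0,12] |-15|<=|18| out[12]=324 → r--
[0,11] |-15|<=|15| out[11]=225 → r--
[0,10] |-15|>|14| out[10]=225 → l++
[1,10] |-6|<=|14| out[9]=196 → r--
[1,9] |-6|<=|12| out[8]=144 → r--

l=1, r=8, next write slot=7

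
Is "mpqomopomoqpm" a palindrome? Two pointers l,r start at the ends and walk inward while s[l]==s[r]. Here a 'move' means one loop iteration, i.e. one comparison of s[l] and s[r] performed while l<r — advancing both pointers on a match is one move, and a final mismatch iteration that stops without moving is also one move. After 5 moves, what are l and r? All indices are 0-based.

l=5, r=7

l=0 r=12: 'm'=='m', l++,r--
l=1 r=11: 'p'=='p', l++,r--
l=2 r=10: 'q'=='q', l++,r--
l=3 r=9: 'o'=='o', l++,r--
l=4 r=8: 'm'=='m', l++,r--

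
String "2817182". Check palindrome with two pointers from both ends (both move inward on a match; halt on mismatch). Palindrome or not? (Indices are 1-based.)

palindrome

l=1 r=7: '2'=='2', l++,r--
l=2 r=6: '8'=='8', l++,r--
l=3 r=5: '1'=='1', l++,r--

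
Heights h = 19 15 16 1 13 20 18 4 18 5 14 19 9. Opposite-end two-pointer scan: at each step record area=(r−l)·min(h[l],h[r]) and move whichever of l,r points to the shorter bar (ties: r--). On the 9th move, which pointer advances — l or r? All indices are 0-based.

l

l=0 r=12: min(19,9)*12=108 best=108 *, r--
l=0 r=11: min(19,19)*11=209 best=209 *, r--
l=0 r=10: min(19,14)*10=140 best=209, r--
l=0 r=9: min(19,5)*9=45 best=209, r--
l=0 r=8: min(19,18)*8=144 best=209, r--
l=0 r=7: min(19,4)*7=28 best=209, r--
l=0 r=6: min(19,18)*6=108 best=209, r--
l=0 r=5: min(19,20)*5=95 best=209, l++
l=1 r=5: min(15,20)*4=60 best=209, l++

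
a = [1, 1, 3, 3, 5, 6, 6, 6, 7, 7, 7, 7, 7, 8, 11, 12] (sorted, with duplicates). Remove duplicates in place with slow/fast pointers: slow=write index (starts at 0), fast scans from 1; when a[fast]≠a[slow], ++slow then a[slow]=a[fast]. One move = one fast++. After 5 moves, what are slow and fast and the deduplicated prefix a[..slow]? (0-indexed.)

slow=3, fast=6, prefix=[1, 3, 5, 6]

slow=0 fast=1: a[fast]=1=a[slow] dup, fast++
slow=0 fast=2: a[fast]=3≠a[slow]=1 write a[1]=3, slow++,fast++
slow=1 fast=3: a[fast]=3=a[slow] dup, fast++
slow=1 fast=4: a[fast]=5≠a[slow]=3 write a[2]=5, slow++,fast++
slow=2 fast=5: a[fast]=6≠a[slow]=5 write a[3]=6, slow++,fast++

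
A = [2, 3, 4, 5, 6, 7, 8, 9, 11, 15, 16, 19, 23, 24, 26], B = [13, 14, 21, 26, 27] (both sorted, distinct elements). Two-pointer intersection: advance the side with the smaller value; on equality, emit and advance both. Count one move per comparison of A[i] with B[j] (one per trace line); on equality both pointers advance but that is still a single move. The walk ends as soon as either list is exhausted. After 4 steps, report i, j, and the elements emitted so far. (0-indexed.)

i=0 j=0: 2<13, i++
i=1 j=0: 3<13, i++
i=2 j=0: 4<13, i++
i=3 j=0: 5<13, i++

i=4, j=0, emitted=[]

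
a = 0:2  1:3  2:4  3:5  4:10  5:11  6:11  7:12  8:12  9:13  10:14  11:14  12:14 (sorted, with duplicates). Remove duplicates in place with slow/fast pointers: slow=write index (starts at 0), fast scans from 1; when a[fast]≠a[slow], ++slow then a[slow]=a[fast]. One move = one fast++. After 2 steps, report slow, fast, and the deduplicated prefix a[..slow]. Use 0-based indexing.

slow=2, fast=3, prefix=[2, 3, 4]

slow=0 fast=1: a[fast]=3≠a[slow]=2 write a[1]=3, slow++,fast++
slow=1 fast=2: a[fast]=4≠a[slow]=3 write a[2]=4, slow++,fast++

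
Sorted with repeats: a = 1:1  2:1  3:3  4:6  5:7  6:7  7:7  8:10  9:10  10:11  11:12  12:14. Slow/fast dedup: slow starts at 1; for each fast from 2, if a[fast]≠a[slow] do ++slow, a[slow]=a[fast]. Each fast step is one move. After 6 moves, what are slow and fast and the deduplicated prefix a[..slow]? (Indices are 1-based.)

slow=4, fast=8, prefix=[1, 3, 6, 7]

(s=1,f=2) a[fast]=1=a[slow] dup → fast++
(s=1,f=3) a[fast]=3≠a[slow]=1 write a[2]=3 → slow++,fast++
(s=2,f=4) a[fast]=6≠a[slow]=3 write a[3]=6 → slow++,fast++
(s=3,f=5) a[fast]=7≠a[slow]=6 write a[4]=7 → slow++,fast++
(s=4,f=6) a[fast]=7=a[slow] dup → fast++
(s=4,f=7) a[fast]=7=a[slow] dup → fast++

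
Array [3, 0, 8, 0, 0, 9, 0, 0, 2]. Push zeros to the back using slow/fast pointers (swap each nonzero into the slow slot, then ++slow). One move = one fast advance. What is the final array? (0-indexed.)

(s=0,f=0) a[fast]=3≠0 swap→a[0]=3 → slow++,fast++
(s=1,f=1) a[fast]=0 → fast++
(s=1,f=2) a[fast]=8≠0 swap→a[1]=8 → slow++,fast++
(s=2,f=3) a[fast]=0 → fast++
(s=2,f=4) a[fast]=0 → fast++
(s=2,f=5) a[fast]=9≠0 swap→a[2]=9 → slow++,fast++
(s=3,f=6) a[fast]=0 → fast++
(s=3,f=7) a[fast]=0 → fast++
(s=3,f=8) a[fast]=2≠0 swap→a[3]=2 → slow++,fast++

[3, 8, 9, 2, 0, 0, 0, 0, 0]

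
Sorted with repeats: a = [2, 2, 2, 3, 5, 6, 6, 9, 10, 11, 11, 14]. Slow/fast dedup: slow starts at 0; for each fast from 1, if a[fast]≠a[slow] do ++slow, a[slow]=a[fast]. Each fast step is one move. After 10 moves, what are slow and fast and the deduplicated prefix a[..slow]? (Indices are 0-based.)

slow=6, fast=11, prefix=[2, 3, 5, 6, 9, 10, 11]

(s=0,f=1) a[fast]=2=a[slow] dup → fast++
(s=0,f=2) a[fast]=2=a[slow] dup → fast++
(s=0,f=3) a[fast]=3≠a[slow]=2 write a[1]=3 → slow++,fast++
(s=1,f=4) a[fast]=5≠a[slow]=3 write a[2]=5 → slow++,fast++
(s=2,f=5) a[fast]=6≠a[slow]=5 write a[3]=6 → slow++,fast++
(s=3,f=6) a[fast]=6=a[slow] dup → fast++
(s=3,f=7) a[fast]=9≠a[slow]=6 write a[4]=9 → slow++,fast++
(s=4,f=8) a[fast]=10≠a[slow]=9 write a[5]=10 → slow++,fast++
(s=5,f=9) a[fast]=11≠a[slow]=10 write a[6]=11 → slow++,fast++
(s=6,f=10) a[fast]=11=a[slow] dup → fast++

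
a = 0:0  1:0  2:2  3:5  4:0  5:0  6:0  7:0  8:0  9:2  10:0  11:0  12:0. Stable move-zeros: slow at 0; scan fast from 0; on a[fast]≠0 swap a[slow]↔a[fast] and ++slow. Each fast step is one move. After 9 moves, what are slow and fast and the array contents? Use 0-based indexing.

slow=2, fast=9, a=[2, 5, 0, 0, 0, 0, 0, 0, 0, 2, 0, 0, 0]

slow=0 fast=0: a[fast]=0, fast++
slow=0 fast=1: a[fast]=0, fast++
slow=0 fast=2: a[fast]=2≠0 swap→a[0]=2, slow++,fast++
slow=1 fast=3: a[fast]=5≠0 swap→a[1]=5, slow++,fast++
slow=2 fast=4: a[fast]=0, fast++
slow=2 fast=5: a[fast]=0, fast++
slow=2 fast=6: a[fast]=0, fast++
slow=2 fast=7: a[fast]=0, fast++
slow=2 fast=8: a[fast]=0, fast++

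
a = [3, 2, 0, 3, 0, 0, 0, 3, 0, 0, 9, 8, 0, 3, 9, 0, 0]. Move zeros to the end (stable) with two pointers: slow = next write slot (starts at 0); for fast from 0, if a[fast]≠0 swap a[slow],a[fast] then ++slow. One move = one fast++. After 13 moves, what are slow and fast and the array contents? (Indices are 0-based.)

slow=6, fast=13, a=[3, 2, 3, 3, 9, 8, 0, 0, 0, 0, 0, 0, 0, 3, 9, 0, 0]

(s=0,f=0) a[fast]=3≠0 swap→a[0]=3 → slow++,fast++
(s=1,f=1) a[fast]=2≠0 swap→a[1]=2 → slow++,fast++
(s=2,f=2) a[fast]=0 → fast++
(s=2,f=3) a[fast]=3≠0 swap→a[2]=3 → slow++,fast++
(s=3,f=4) a[fast]=0 → fast++
(s=3,f=5) a[fast]=0 → fast++
(s=3,f=6) a[fast]=0 → fast++
(s=3,f=7) a[fast]=3≠0 swap→a[3]=3 → slow++,fast++
(s=4,f=8) a[fast]=0 → fast++
(s=4,f=9) a[fast]=0 → fast++
(s=4,f=10) a[fast]=9≠0 swap→a[4]=9 → slow++,fast++
(s=5,f=11) a[fast]=8≠0 swap→a[5]=8 → slow++,fast++
(s=6,f=12) a[fast]=0 → fast++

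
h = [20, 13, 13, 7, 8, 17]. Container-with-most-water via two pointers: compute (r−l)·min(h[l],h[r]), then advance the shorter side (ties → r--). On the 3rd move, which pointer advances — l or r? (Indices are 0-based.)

r

[0,5] min(20,17)*5=85 best=85 * → r--
[0,4] min(20,8)*4=32 best=85 → r--
[0,3] min(20,7)*3=21 best=85 → r--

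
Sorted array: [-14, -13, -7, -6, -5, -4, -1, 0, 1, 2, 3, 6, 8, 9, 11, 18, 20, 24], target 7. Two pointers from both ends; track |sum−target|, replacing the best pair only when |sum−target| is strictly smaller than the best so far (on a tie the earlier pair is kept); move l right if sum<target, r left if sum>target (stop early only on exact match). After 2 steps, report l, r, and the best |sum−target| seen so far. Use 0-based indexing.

[0,17] -14+24=10 d=3 * → r--
[0,16] -14+20=6 d=1 * → l++

l=1, r=16, best |Δ|=1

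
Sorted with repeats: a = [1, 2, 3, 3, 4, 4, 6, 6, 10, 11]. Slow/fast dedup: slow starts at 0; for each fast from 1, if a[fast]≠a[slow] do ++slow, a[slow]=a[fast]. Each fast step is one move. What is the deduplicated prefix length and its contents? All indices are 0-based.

length 7; prefix = [1, 2, 3, 4, 6, 10, 11]

(s=0,f=1) a[fast]=2≠a[slow]=1 write a[1]=2 → slow++,fast++
(s=1,f=2) a[fast]=3≠a[slow]=2 write a[2]=3 → slow++,fast++
(s=2,f=3) a[fast]=3=a[slow] dup → fast++
(s=2,f=4) a[fast]=4≠a[slow]=3 write a[3]=4 → slow++,fast++
(s=3,f=5) a[fast]=4=a[slow] dup → fast++
(s=3,f=6) a[fast]=6≠a[slow]=4 write a[4]=6 → slow++,fast++
(s=4,f=7) a[fast]=6=a[slow] dup → fast++
(s=4,f=8) a[fast]=10≠a[slow]=6 write a[5]=10 → slow++,fast++
(s=5,f=9) a[fast]=11≠a[slow]=10 write a[6]=11 → slow++,fast++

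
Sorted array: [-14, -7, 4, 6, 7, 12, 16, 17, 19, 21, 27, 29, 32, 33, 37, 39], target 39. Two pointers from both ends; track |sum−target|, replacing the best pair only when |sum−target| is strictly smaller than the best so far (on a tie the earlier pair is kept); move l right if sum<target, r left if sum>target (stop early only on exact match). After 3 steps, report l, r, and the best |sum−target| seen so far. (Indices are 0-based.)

l=2, r=14, best |Δ|=4

[0,15] -14+39=25 d=14 * → l++
[1,15] -7+39=32 d=7 * → l++
[2,15] 4+39=43 d=4 * → r--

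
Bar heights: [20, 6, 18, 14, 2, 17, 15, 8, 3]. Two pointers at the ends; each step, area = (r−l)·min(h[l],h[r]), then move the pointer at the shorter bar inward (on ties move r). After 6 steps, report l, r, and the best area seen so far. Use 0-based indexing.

l=0, r=2, best area=90

[0,8] min(20,3)*8=24 best=24 * → r--
[0,7] min(20,8)*7=56 best=56 * → r--
[0,6] min(20,15)*6=90 best=90 * → r--
[0,5] min(20,17)*5=85 best=90 → r--
[0,4] min(20,2)*4=8 best=90 → r--
[0,3] min(20,14)*3=42 best=90 → r--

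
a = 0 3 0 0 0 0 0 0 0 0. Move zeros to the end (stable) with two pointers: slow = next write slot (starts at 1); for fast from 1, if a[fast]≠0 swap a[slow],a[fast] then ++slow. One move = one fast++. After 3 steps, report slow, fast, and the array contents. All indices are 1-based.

slow=2, fast=4, a=[3, 0, 0, 0, 0, 0, 0, 0, 0, 0]

slow=1 fast=1: a[fast]=0, fast++
slow=1 fast=2: a[fast]=3≠0 swap→a[1]=3, slow++,fast++
slow=2 fast=3: a[fast]=0, fast++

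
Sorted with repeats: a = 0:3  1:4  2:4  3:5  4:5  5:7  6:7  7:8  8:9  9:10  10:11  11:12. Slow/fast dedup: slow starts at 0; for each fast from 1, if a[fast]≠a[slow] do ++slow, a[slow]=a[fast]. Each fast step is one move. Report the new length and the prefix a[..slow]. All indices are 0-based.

(s=0,f=1) a[fast]=4≠a[slow]=3 write a[1]=4 → slow++,fast++
(s=1,f=2) a[fast]=4=a[slow] dup → fast++
(s=1,f=3) a[fast]=5≠a[slow]=4 write a[2]=5 → slow++,fast++
(s=2,f=4) a[fast]=5=a[slow] dup → fast++
(s=2,f=5) a[fast]=7≠a[slow]=5 write a[3]=7 → slow++,fast++
(s=3,f=6) a[fast]=7=a[slow] dup → fast++
(s=3,f=7) a[fast]=8≠a[slow]=7 write a[4]=8 → slow++,fast++
(s=4,f=8) a[fast]=9≠a[slow]=8 write a[5]=9 → slow++,fast++
(s=5,f=9) a[fast]=10≠a[slow]=9 write a[6]=10 → slow++,fast++
(s=6,f=10) a[fast]=11≠a[slow]=10 write a[7]=11 → slow++,fast++
(s=7,f=11) a[fast]=12≠a[slow]=11 write a[8]=12 → slow++,fast++

length 9; prefix = [3, 4, 5, 7, 8, 9, 10, 11, 12]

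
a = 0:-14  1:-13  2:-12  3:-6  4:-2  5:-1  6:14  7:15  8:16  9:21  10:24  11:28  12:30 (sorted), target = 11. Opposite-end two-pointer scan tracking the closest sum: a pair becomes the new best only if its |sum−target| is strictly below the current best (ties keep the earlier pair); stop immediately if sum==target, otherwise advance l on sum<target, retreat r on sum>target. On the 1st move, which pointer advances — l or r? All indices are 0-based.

l=0 r=12: -14+30=16 d=5 *, r--

r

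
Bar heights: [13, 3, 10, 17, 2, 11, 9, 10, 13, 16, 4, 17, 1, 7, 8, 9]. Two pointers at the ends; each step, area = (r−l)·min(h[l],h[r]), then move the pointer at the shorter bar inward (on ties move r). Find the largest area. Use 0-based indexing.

max area = 143

[0,15] min(13,9)*15=135 best=135 * → r--
[0,14] min(13,8)*14=112 best=135 → r--
[0,13] min(13,7)*13=91 best=135 → r--
[0,12] min(13,1)*12=12 best=135 → r--
[0,11] min(13,17)*11=143 best=143 * → l++
[1,11] min(3,17)*10=30 best=143 → l++
[2,11] min(10,17)*9=90 best=143 → l++
[3,11] min(17,17)*8=136 best=143 → r--
[3,10] min(17,4)*7=28 best=143 → r--
[3,9] min(17,16)*6=96 best=143 → r--
[3,8] min(17,13)*5=65 best=143 → r--
[3,7] min(17,10)*4=40 best=143 → r--
[3,6] min(17,9)*3=27 best=143 → r--
[3,5] min(17,11)*2=22 best=143 → r--
[3,4] min(17,2)*1=2 best=143 → r--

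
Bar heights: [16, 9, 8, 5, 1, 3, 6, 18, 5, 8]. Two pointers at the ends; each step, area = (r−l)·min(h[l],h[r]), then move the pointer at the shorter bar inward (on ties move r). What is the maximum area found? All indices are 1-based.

l=1 r=10: min(16,8)*9=72 best=72 *, r--
l=1 r=9: min(16,5)*8=40 best=72, r--
l=1 r=8: min(16,18)*7=112 best=112 *, l++
l=2 r=8: min(9,18)*6=54 best=112, l++
l=3 r=8: min(8,18)*5=40 best=112, l++
l=4 r=8: min(5,18)*4=20 best=112, l++
l=5 r=8: min(1,18)*3=3 best=112, l++
l=6 r=8: min(3,18)*2=6 best=112, l++
l=7 r=8: min(6,18)*1=6 best=112, l++

max area = 112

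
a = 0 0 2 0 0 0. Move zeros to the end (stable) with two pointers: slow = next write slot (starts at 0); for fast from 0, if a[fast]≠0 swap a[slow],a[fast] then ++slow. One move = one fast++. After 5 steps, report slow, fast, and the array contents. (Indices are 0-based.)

slow=1, fast=5, a=[2, 0, 0, 0, 0, 0]

(s=0,f=0) a[fast]=0 → fast++
(s=0,f=1) a[fast]=0 → fast++
(s=0,f=2) a[fast]=2≠0 swap→a[0]=2 → slow++,fast++
(s=1,f=3) a[fast]=0 → fast++
(s=1,f=4) a[fast]=0 → fast++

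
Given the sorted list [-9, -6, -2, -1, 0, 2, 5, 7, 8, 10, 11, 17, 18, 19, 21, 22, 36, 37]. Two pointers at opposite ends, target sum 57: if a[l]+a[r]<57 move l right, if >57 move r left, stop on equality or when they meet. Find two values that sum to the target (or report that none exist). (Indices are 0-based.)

(21, 36)

l=0 r=17: -9+37=28 <57, l++
l=1 r=17: -6+37=31 <57, l++
l=2 r=17: -2+37=35 <57, l++
l=3 r=17: -1+37=36 <57, l++
l=4 r=17: 0+37=37 <57, l++
l=5 r=17: 2+37=39 <57, l++
l=6 r=17: 5+37=42 <57, l++
l=7 r=17: 7+37=44 <57, l++
l=8 r=17: 8+37=45 <57, l++
l=9 r=17: 10+37=47 <57, l++
l=10 r=17: 11+37=48 <57, l++
l=11 r=17: 17+37=54 <57, l++
l=12 r=17: 18+37=55 <57, l++
l=13 r=17: 19+37=56 <57, l++
l=14 r=17: 21+37=58 >57, r--
l=14 r=16: 21+36=57, found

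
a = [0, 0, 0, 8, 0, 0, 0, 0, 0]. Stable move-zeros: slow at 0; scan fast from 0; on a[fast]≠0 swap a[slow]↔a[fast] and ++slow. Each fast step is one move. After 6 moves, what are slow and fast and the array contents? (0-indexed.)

slow=0 fast=0: a[fast]=0, fast++
slow=0 fast=1: a[fast]=0, fast++
slow=0 fast=2: a[fast]=0, fast++
slow=0 fast=3: a[fast]=8≠0 swap→a[0]=8, slow++,fast++
slow=1 fast=4: a[fast]=0, fast++
slow=1 fast=5: a[fast]=0, fast++

slow=1, fast=6, a=[8, 0, 0, 0, 0, 0, 0, 0, 0]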